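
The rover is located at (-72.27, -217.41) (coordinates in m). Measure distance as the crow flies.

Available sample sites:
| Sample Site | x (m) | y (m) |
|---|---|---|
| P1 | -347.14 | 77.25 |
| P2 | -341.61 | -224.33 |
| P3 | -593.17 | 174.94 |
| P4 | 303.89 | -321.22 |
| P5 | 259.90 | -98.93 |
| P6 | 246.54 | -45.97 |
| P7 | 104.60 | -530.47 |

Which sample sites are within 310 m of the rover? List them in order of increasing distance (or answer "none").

Distances from (-72.27, -217.41):
P1: √((-274.87)² + (294.66)²) = √(75553.5169 + 86824.5156) = 402.96 m
P2: √((-269.34)² + (-6.92)²) = √(72544.0356 + 47.8864) = 269.43 m
P3: √((-520.90)² + (392.35)²) = √(271336.8100 + 153938.5225) = 652.13 m
P4: √((376.16)² + (-103.81)²) = √(141496.3456 + 10776.5161) = 390.22 m
P5: √((332.17)² + (118.48)²) = √(110336.9089 + 14037.5104) = 352.67 m
P6: √((318.81)² + (171.44)²) = √(101639.8161 + 29391.6736) = 361.98 m
P7: √((176.87)² + (-313.06)²) = √(31282.9969 + 98006.5636) = 359.57 m
Threshold 310 m: P2 (269.43 m) is within range.

P2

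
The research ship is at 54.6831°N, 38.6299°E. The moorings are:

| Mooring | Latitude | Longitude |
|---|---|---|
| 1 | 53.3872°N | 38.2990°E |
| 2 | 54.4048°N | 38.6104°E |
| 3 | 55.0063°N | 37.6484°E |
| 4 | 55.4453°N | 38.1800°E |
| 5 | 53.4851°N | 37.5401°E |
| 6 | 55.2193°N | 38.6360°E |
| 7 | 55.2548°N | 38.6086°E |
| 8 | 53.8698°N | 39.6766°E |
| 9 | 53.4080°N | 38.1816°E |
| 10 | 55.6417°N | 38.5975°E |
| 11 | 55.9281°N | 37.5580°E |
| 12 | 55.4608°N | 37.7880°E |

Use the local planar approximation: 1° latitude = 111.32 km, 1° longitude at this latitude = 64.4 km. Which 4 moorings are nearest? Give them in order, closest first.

2, 6, 7, 3

Distances from 54.6831°N, 38.6299°E:
1: √((-1.2959·111.32)² + (-0.3309·64.4)²) = √(20810.828730 + 454.114395) = 145.8250 km
2: √((-0.2783·111.32)² + (-0.0195·64.4)²) = √(959.782458 + 1.577034) = 31.0058 km
3: √((0.3232·111.32)² + (-0.9815·64.4)²) = √(1294.461385 + 3995.327114) = 72.7309 km
4: √((0.7622·111.32)² + (-0.4499·64.4)²) = √(7199.200752 + 839.467179) = 89.6586 km
5: √((-1.1980·111.32)² + (-1.0898·64.4)²) = √(17785.252341 + 4925.670333) = 150.7014 km
6: √((0.5362·111.32)² + (0.0061·64.4)²) = √(3562.870314 + 0.154323) = 59.6911 km
7: √((0.5717·111.32)² + (-0.0213·64.4)²) = √(4050.258851 + 1.881616) = 63.6564 km
8: √((-0.8133·111.32)² + (1.0467·64.4)²) = √(8196.867972 + 4543.768360) = 112.8744 km
9: √((-1.2751·111.32)² + (-0.4483·64.4)²) = √(20148.136609 + 833.506925) = 144.8504 km
10: √((0.9586·111.32)² + (-0.0324·64.4)²) = √(11387.312646 + 4.353733) = 106.7317 km
11: √((1.2450·111.32)² + (-1.0719·64.4)²) = √(19208.130524 + 4765.190602) = 154.8332 km
12: √((0.7777·111.32)² + (-0.8419·64.4)²) = √(7494.981984 + 2939.630561) = 102.1500 km
Sorted: 2 (31.0058 km) < 6 (59.6911 km) < 7 (63.6564 km) < 3 (72.7309 km) < 4 (89.6586 km) < 12 (102.1500 km) < …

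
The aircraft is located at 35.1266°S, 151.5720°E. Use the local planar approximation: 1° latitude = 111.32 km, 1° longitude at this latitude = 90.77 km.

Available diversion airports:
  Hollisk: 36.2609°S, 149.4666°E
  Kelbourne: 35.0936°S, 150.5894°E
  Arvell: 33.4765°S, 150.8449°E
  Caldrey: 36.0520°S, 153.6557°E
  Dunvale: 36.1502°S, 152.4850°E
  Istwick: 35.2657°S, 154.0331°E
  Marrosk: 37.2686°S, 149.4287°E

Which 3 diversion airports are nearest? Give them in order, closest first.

Distances from 35.1266°S, 151.5720°E:
Hollisk: √((-1.1343·111.32)² + (-2.1054·90.77)²) = √(15944.182601 + 36521.945839) = 229.0549 km
Kelbourne: √((0.0330·111.32)² + (-0.9826·90.77)²) = √(13.495043 + 7954.963485) = 89.2662 km
Arvell: √((1.6501·111.32)² + (-0.7271·90.77)²) = √(33741.697215 + 4355.850445) = 195.1859 km
Caldrey: √((-0.9254·111.32)² + (2.0837·90.77)²) = √(10612.199009 + 35772.974614) = 215.3722 km
Dunvale: √((-1.0236·111.32)² + (0.9130·90.77)²) = √(12983.953449 + 6867.935786) = 140.8967 km
Istwick: √((-0.1391·111.32)² + (2.4611·90.77)²) = √(239.773209 + 49904.900235) = 223.9301 km
Marrosk: √((-2.1420·111.32)² + (-2.1433·90.77)²) = √(56857.181643 + 37848.667890) = 307.7432 km
Sorted: Kelbourne (89.2662 km) < Dunvale (140.8967 km) < Arvell (195.1859 km) < Caldrey (215.3722 km) < Istwick (223.9301 km) < …

Kelbourne, Dunvale, Arvell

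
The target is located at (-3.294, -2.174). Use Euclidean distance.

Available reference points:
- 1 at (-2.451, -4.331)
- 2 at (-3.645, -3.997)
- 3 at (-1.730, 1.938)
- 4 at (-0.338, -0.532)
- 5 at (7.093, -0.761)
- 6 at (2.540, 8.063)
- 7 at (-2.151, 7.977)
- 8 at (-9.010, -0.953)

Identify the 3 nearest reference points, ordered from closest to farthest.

2, 1, 4

Distances from (-3.294, -2.174):
1: √((0.843)² + (-2.157)²) = √(0.71065 + 4.65265) = 2.316
2: √((-0.351)² + (-1.823)²) = √(0.12320 + 3.32333) = 1.856
3: √((1.564)² + (4.112)²) = √(2.44610 + 16.90854) = 4.399
4: √((2.956)² + (1.642)²) = √(8.73794 + 2.69616) = 3.381
5: √((10.387)² + (1.413)²) = √(107.88977 + 1.99657) = 10.483
6: √((5.834)² + (10.237)²) = √(34.03556 + 104.79617) = 11.783
7: √((1.143)² + (10.151)²) = √(1.30645 + 103.04280) = 10.215
8: √((-5.716)² + (1.221)²) = √(32.67266 + 1.49084) = 5.845
Sorted: 2 (1.856) < 1 (2.316) < 4 (3.381) < 3 (4.399) < 8 (5.845) < …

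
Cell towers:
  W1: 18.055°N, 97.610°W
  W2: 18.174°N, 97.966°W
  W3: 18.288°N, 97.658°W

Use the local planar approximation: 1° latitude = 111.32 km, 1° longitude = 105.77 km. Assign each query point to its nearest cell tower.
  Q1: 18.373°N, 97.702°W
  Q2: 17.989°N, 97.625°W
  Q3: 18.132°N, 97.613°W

Q1→W3; Q2→W1; Q3→W1

Q1 at 18.373°N, 97.702°W:
  W1: 36.713 km
  W2: 35.643 km
  W3: 10.545 km
  → nearest: W3 (10.545 km)
Q2 at 17.989°N, 97.625°W:
  W1: 7.516 km
  W2: 41.533 km
  W3: 33.467 km
  → nearest: W1 (7.516 km)
Q3 at 18.132°N, 97.613°W:
  W1: 8.578 km
  W2: 37.628 km
  W3: 18.006 km
  → nearest: W1 (8.578 km)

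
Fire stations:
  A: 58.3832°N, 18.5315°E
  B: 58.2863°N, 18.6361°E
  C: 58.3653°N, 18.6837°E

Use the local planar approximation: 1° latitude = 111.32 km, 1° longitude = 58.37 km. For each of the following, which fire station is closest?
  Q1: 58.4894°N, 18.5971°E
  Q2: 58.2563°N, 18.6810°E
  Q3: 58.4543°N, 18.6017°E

Q1→A; Q2→B; Q3→A

Q1 at 58.4894°N, 18.5971°E:
  A: √((-0.1062·111.32)² + (-0.0656·58.37)²) = √(139.764035 + 14.661792) = 12.4268 km
  B: √((-0.2031·111.32)² + (0.0390·58.37)²) = √(511.171041 + 5.182134) = 22.7234 km
  C: √((-0.1241·111.32)² + (0.0866·58.37)²) = √(190.849031 + 25.551428) = 14.7106 km
  → nearest: A (12.4268 km)
Q2 at 58.2563°N, 18.6810°E:
  A: √((0.1269·111.32)² + (-0.1495·58.37)²) = √(199.558228 + 76.148573) = 16.6044 km
  B: √((0.0300·111.32)² + (-0.0449·58.37)²) = √(11.152928 + 6.868661) = 4.2452 km
  C: √((0.1090·111.32)² + (0.0027·58.37)²) = √(147.231044 + 0.024837) = 12.1349 km
  → nearest: B (4.2452 km)
Q3 at 58.4543°N, 18.6017°E:
  A: √((-0.0711·111.32)² + (-0.0702·58.37)²) = √(62.644882 + 16.790113) = 8.9126 km
  B: √((-0.1680·111.32)² + (0.0344·58.37)²) = √(349.755827 + 4.031775) = 18.8092 km
  C: √((-0.0890·111.32)² + (0.0820·58.37)²) = √(98.158160 + 22.909051) = 11.0031 km
  → nearest: A (8.9126 km)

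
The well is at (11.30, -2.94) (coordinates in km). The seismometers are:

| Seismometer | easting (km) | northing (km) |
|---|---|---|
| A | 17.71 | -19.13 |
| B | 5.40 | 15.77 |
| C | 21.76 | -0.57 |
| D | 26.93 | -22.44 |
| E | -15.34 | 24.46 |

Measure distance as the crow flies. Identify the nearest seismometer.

C

Distances from (11.30, -2.94):
A: 17.41 km
B: 19.62 km
C: 10.73 km
D: 24.99 km
E: 38.22 km
Minimum: C at 10.73 km.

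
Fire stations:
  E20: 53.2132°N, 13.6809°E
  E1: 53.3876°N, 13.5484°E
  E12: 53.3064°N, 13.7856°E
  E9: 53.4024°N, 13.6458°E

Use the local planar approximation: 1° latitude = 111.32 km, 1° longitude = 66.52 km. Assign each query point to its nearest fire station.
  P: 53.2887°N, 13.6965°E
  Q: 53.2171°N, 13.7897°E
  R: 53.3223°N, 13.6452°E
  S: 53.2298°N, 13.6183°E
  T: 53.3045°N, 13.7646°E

P at 53.2887°N, 13.6965°E:
  E20: 8.4685 km
  E1: 14.7738 km
  E12: 6.2459 km
  E9: 13.0987 km
  → nearest: E12 (6.2459 km)
Q at 53.2171°N, 13.7897°E:
  E20: 7.2504 km
  E1: 24.8573 km
  E12: 9.9446 km
  E9: 22.7404 km
  → nearest: E20 (7.2504 km)
R at 53.3223°N, 13.6452°E:
  E20: 12.3750 km
  E1: 9.7110 km
  E12: 9.5057 km
  E9: 8.9168 km
  → nearest: E9 (8.9168 km)
S at 53.2298°N, 13.6183°E:
  E20: 4.5558 km
  E1: 18.1713 km
  E12: 14.0200 km
  E9: 19.3007 km
  → nearest: E20 (4.5558 km)
T at 53.3045°N, 13.7646°E:
  E20: 11.5886 km
  E1: 17.0999 km
  E12: 1.4128 km
  E9: 13.4619 km
  → nearest: E12 (1.4128 km)

P→E12; Q→E20; R→E9; S→E20; T→E12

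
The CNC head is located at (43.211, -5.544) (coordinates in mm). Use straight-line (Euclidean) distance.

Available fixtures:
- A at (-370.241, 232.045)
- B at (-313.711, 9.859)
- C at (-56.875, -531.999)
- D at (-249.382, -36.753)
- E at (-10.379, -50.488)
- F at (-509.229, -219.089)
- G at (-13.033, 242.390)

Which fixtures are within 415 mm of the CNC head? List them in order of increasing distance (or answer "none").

E, G, D, B

Distances from (43.211, -5.544):
A: √((-413.452)² + (237.589)²) = √(170942.55630 + 56448.53292) = 476.855 mm
B: √((-356.922)² + (15.403)²) = √(127393.31408 + 237.25241) = 357.254 mm
C: √((-100.086)² + (-526.455)²) = √(10017.20740 + 277154.86703) = 535.884 mm
D: √((-292.593)² + (-31.209)²) = √(85610.66365 + 974.00168) = 294.253 mm
E: √((-53.590)² + (-44.944)²) = √(2871.88810 + 2019.96314) = 69.942 mm
F: √((-552.440)² + (-213.545)²) = √(305189.95360 + 45601.46702) = 592.276 mm
G: √((-56.244)² + (247.934)²) = √(3163.38754 + 61471.26836) = 254.233 mm
Threshold 415 mm: E (69.942 mm), G (254.233 mm), D (294.253 mm), B (357.254 mm) are within range.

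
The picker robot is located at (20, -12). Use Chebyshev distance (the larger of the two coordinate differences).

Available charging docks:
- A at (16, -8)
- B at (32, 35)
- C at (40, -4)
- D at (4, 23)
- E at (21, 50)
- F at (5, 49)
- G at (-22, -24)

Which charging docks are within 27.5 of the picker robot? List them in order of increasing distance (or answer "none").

A, C

Distances from (20, -12):
A: 4
B: 47
C: 20
D: 35
E: 62
F: 61
G: 42
Threshold 27.5: A (4), C (20) are within range.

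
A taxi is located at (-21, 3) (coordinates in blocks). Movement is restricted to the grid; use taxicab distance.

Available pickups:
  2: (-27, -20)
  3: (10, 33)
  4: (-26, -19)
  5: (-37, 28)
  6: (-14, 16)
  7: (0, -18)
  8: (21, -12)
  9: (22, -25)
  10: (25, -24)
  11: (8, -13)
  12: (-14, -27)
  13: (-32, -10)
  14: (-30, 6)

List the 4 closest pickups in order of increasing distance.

14, 6, 13, 4

Distances from (-21, 3):
2: 29 blocks
3: 61 blocks
4: 27 blocks
5: 41 blocks
6: 20 blocks
7: 42 blocks
8: 57 blocks
9: 71 blocks
10: 73 blocks
11: 45 blocks
12: 37 blocks
13: 24 blocks
14: 12 blocks
Sorted: 14 (12 blocks) < 6 (20 blocks) < 13 (24 blocks) < 4 (27 blocks) < 2 (29 blocks) < 12 (37 blocks) < …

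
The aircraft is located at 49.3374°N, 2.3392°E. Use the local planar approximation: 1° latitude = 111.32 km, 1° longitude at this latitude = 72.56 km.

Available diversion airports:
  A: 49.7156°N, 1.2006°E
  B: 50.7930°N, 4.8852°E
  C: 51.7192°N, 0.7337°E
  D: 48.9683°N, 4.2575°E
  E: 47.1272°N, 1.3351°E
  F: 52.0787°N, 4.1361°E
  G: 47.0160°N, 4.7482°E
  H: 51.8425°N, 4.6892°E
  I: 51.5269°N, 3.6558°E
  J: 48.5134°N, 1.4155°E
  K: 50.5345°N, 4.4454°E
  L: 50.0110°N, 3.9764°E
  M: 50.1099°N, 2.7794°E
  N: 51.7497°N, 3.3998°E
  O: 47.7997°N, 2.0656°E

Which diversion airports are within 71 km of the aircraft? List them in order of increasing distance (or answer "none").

none

Distances from 49.3374°N, 2.3392°E:
A: √((0.3782·111.32)² + (-1.1386·72.56)²) = √(1772.513062 + 6825.538286) = 92.7257 km
B: √((1.4556·111.32)² + (2.5460·72.56)²) = √(26256.116406 + 34128.039970) = 245.7319 km
C: √((2.3818·111.32)² + (-1.6055·72.56)²) = √(70300.267437 + 13571.103664) = 289.6055 km
D: √((-0.3691·111.32)² + (1.9183·72.56)²) = √(1688.241165 + 19374.370550) = 145.1296 km
E: √((-2.2102·111.32)² + (-1.0041·72.56)²) = √(60535.417845 + 5308.214723) = 256.6001 km
F: √((2.7413·111.32)² + (1.7969·72.56)²) = √(93123.550847 + 16999.743378) = 331.8483 km
G: √((-2.3214·111.32)² + (2.4090·72.56)²) = √(66779.990899 + 30554.005193) = 311.9840 km
H: √((2.5051·111.32)² + (2.3500·72.56)²) = √(77767.211951 + 29075.706256) = 326.8683 km
I: √((2.1895·111.32)² + (1.3166·72.56)²) = √(59406.818471 + 9126.457792) = 261.7886 km
J: √((-0.8240·111.32)² + (-0.9237·72.56)²) = √(8413.967278 + 4492.172608) = 113.6052 km
K: √((1.1971·111.32)² + (2.1062·72.56)²) = √(17758.539963 + 23355.747153) = 202.7666 km
L: √((0.6736·111.32)² + (1.6372·72.56)²) = √(5622.773020 + 14112.307146) = 140.4816 km
M: √((0.7725·111.32)² + (0.4402·72.56)²) = √(7395.088428 + 1020.221859) = 91.7350 km
N: √((2.4123·111.32)² + (1.0606·72.56)²) = √(72112.247119 + 5922.400781) = 279.3468 km
O: √((-1.5377·111.32)² + (-0.2736·72.56)²) = √(29301.484534 + 394.118421) = 172.3241 km
Threshold 71 km: none within range.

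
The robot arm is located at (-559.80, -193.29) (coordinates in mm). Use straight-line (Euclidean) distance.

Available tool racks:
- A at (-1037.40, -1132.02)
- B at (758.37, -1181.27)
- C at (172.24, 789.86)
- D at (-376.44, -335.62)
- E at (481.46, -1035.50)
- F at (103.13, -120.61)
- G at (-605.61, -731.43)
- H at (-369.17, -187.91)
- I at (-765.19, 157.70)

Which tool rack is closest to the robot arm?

H

Distances from (-559.80, -193.29):
A: √((-477.60)² + (-938.73)²) = √(228101.7600 + 881214.0129) = 1053.24 mm
B: √((1318.17)² + (-987.98)²) = √(1737572.1489 + 976104.4804) = 1647.32 mm
C: √((732.04)² + (983.15)²) = √(535882.5616 + 966583.9225) = 1225.75 mm
D: √((183.36)² + (-142.33)²) = √(33620.8896 + 20257.8289) = 232.12 mm
E: √((1041.26)² + (-842.21)²) = √(1084222.3876 + 709317.6841) = 1339.23 mm
F: √((662.93)² + (72.68)²) = √(439476.1849 + 5282.3824) = 666.90 mm
G: √((-45.81)² + (-538.14)²) = √(2098.5561 + 289594.6596) = 540.09 mm
H: √((190.63)² + (5.38)²) = √(36339.7969 + 28.9444) = 190.71 mm
I: √((-205.39)² + (350.99)²) = √(42185.0521 + 123193.9801) = 406.67 mm
Minimum: H at 190.71 mm.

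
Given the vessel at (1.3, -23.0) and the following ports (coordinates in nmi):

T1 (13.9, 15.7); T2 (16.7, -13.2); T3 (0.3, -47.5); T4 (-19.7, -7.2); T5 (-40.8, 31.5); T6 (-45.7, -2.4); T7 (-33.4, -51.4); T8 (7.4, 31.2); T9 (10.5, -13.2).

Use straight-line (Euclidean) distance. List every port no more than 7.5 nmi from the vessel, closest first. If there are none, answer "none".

none

Distances from (1.3, -23.0):
T1: √((12.6)² + (38.7)²) = √(158.760 + 1497.690) = 40.7 nmi
T2: √((15.4)² + (9.8)²) = √(237.160 + 96.040) = 18.3 nmi
T3: √((-1.0)² + (-24.5)²) = √(1.000 + 600.250) = 24.5 nmi
T4: √((-21.0)² + (15.8)²) = √(441.000 + 249.640) = 26.3 nmi
T5: √((-42.1)² + (54.5)²) = √(1772.410 + 2970.250) = 68.9 nmi
T6: √((-47.0)² + (20.6)²) = √(2209.000 + 424.360) = 51.3 nmi
T7: √((-34.7)² + (-28.4)²) = √(1204.090 + 806.560) = 44.8 nmi
T8: √((6.1)² + (54.2)²) = √(37.210 + 2937.640) = 54.5 nmi
T9: √((9.2)² + (9.8)²) = √(84.640 + 96.040) = 13.4 nmi
Threshold 7.5 nmi: none within range.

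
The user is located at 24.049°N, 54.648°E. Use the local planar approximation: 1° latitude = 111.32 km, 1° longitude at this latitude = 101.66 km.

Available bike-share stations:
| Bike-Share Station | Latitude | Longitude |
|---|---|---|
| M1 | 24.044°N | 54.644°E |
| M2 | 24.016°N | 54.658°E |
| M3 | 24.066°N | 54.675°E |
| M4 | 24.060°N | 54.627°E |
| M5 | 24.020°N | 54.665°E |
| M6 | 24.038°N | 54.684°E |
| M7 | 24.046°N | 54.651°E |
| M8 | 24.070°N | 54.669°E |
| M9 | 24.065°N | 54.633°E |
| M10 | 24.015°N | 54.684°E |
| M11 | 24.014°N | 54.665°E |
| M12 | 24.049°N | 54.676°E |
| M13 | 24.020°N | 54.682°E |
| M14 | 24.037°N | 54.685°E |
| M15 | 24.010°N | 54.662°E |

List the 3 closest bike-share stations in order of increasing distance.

M7, M1, M9

Distances from 24.049°N, 54.648°E:
M1: √((-0.005·111.32)² + (-0.004·101.66)²) = √(0.30980 + 0.16536) = 0.689 km
M2: √((-0.033·111.32)² + (0.010·101.66)²) = √(13.49504 + 1.03348) = 3.812 km
M3: √((0.017·111.32)² + (0.027·101.66)²) = √(3.58133 + 7.53404) = 3.334 km
M4: √((0.011·111.32)² + (-0.021·101.66)²) = √(1.49945 + 4.55763) = 2.461 km
M5: √((-0.029·111.32)² + (0.017·101.66)²) = √(10.42179 + 2.98674) = 3.662 km
M6: √((-0.011·111.32)² + (0.036·101.66)²) = √(1.49945 + 13.39384) = 3.859 km
M7: √((-0.003·111.32)² + (0.003·101.66)²) = √(0.11153 + 0.09301) = 0.452 km
M8: √((0.021·111.32)² + (0.021·101.66)²) = √(5.46493 + 4.55763) = 3.166 km
M9: √((0.016·111.32)² + (-0.015·101.66)²) = √(3.17239 + 2.32532) = 2.345 km
M10: √((-0.034·111.32)² + (0.036·101.66)²) = √(14.32532 + 13.39384) = 5.265 km
M11: √((-0.035·111.32)² + (0.017·101.66)²) = √(15.18037 + 2.98674) = 4.262 km
M12: √((0.000·111.32)² + (0.028·101.66)²) = √(0.00000 + 8.10245) = 2.846 km
M13: √((-0.029·111.32)² + (0.034·101.66)²) = √(10.42179 + 11.94698) = 4.730 km
M14: √((-0.012·111.32)² + (0.037·101.66)²) = √(1.78447 + 14.14828) = 3.992 km
M15: √((-0.039·111.32)² + (0.014·101.66)²) = √(18.84845 + 2.02561) = 4.569 km
Sorted: M7 (0.452 km) < M1 (0.689 km) < M9 (2.345 km) < M4 (2.461 km) < M12 (2.846 km) < …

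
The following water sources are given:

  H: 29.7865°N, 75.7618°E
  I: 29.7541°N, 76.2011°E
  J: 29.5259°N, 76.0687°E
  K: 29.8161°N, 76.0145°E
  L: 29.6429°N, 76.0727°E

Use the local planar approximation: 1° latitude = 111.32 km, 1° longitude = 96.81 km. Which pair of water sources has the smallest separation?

Pairwise distances:
J–L: 13.0302 km
I–L: 17.5428 km
I–K: 19.3383 km
K–L: 20.0870 km
H–K: 24.6848 km
I–J: 28.4537 km
J–K: 32.7284 km
H–L: 34.0799 km
H–J: 41.5250 km
H–I: 42.6813 km
Closest pair: J–L at 13.0302 km.

J and L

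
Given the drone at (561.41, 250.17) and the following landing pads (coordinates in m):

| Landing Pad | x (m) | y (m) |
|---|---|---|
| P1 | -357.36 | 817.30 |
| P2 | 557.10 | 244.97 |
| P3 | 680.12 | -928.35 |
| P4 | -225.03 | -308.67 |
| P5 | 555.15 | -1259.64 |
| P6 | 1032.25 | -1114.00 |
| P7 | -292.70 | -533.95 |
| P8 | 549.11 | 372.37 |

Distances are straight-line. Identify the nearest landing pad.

Distances from (561.41, 250.17):
P1: 1079.71 m
P2: 6.75 m
P3: 1184.48 m
P4: 964.77 m
P5: 1509.82 m
P6: 1443.14 m
P7: 1159.46 m
P8: 122.82 m
Minimum: P2 at 6.75 m.

P2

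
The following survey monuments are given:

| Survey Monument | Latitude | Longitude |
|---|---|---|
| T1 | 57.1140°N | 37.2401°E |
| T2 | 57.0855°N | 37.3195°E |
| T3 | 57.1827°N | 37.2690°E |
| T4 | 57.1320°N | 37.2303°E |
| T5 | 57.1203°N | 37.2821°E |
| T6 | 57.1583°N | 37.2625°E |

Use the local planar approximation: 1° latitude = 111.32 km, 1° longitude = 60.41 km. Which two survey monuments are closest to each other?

T1 and T4

Pairwise distances:
T1–T2: 5.7509 km
T1–T3: 7.8444 km
T1–T4: 2.0894 km
T1–T5: 2.6324 km
T1–T6: 5.1138 km
T2–T3: 11.2421 km
T2–T4: 7.4721 km
T2–T5: 4.4846 km
T2–T6: 8.8053 km
T3–T4: 6.1090 km
T3–T5: 6.9913 km
T3–T6: 2.7444 km
T4–T5: 3.3895 km
T4–T6: 3.5150 km
T5–T6: 4.3927 km
Closest pair: T1–T4 at 2.0894 km.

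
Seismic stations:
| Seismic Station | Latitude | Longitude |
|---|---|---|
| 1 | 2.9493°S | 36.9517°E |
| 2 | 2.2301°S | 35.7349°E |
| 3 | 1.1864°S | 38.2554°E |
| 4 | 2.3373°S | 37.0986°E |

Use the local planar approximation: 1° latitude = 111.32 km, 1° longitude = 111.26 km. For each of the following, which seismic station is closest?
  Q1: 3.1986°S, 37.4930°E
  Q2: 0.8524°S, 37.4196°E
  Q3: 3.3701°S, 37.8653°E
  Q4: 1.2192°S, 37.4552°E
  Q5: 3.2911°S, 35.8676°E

Q1 at 3.1986°S, 37.4930°E:
  1: √((0.2493·111.32)² + (-0.5413·111.26)²) = √(770.177722 + 3627.055202) = 66.3116 km
  2: √((0.9685·111.32)² + (-1.7581·111.26)²) = √(11623.733532 + 38261.787826) = 223.3507 km
  3: √((2.0122·111.32)² + (0.7624·111.26)²) = √(50175.150596 + 7195.216837) = 239.5211 km
  4: √((0.8613·111.32)² + (-0.3944·111.26)²) = √(9192.958292 + 1925.537246) = 105.4443 km
  → nearest: 1 (66.3116 km)
Q2 at 0.8524°S, 37.4196°E:
  1: √((-2.0969·111.32)² + (-0.4679·111.26)²) = √(54488.121378 + 2710.093045) = 239.1615 km
  2: √((-1.3777·111.32)² + (-1.6847·111.26)²) = √(23520.996221 + 35133.649383) = 242.1872 km
  3: √((-0.3340·111.32)² + (0.8358·111.26)²) = √(1382.417838 + 8647.346167) = 100.1487 km
  4: √((-1.4849·111.32)² + (-0.3210·111.26)²) = √(27323.781882 + 1275.522653) = 169.1133 km
  → nearest: 3 (100.1487 km)
Q3 at 3.3701°S, 37.8653°E:
  1: √((0.4208·111.32)² + (-0.9136·111.26)²) = √(2194.309370 + 10332.140257) = 111.9216 km
  2: √((1.1400·111.32)² + (-2.1304·111.26)²) = √(16104.828263 + 56182.416897) = 268.8629 km
  3: √((2.1837·111.32)² + (0.3901·111.26)²) = √(59092.497231 + 1883.779263) = 246.9337 km
  4: √((1.0328·111.32)² + (-0.7667·111.26)²) = √(13218.398904 + 7276.608974) = 143.1608 km
  → nearest: 1 (111.9216 km)
Q4 at 1.2192°S, 37.4552°E:
  1: √((-1.7301·111.32)² + (-0.5035·111.26)²) = √(37092.730794 + 3138.174297) = 200.5764 km
  2: √((-1.0109·111.32)² + (-1.7203·111.26)²) = √(12663.763415 + 36634.181259) = 222.0314 km
  3: √((0.0328·111.32)² + (0.8002·111.26)²) = √(13.331962 + 7926.385771) = 89.1051 km
  4: √((-1.1181·111.32)² + (-0.3566·111.26)²) = √(15492.007204 + 1574.130700) = 130.6374 km
  → nearest: 3 (89.1051 km)
Q5 at 3.2911°S, 35.8676°E:
  1: √((0.3418·111.32)² + (1.0841·111.26)²) = √(1447.739794 + 14548.452487) = 126.4761 km
  2: √((1.0610·111.32)² + (-0.1327·111.26)²) = √(13950.094935 + 217.981661) = 119.0297 km
  3: √((2.1047·111.32)² + (2.3878·111.26)²) = √(54894.242617 + 70578.757233) = 354.2217 km
  4: √((0.9538·111.32)² + (1.2310·111.26)²) = √(11273.558727 + 18758.331956) = 173.2971 km
  → nearest: 2 (119.0297 km)

Q1→1; Q2→3; Q3→1; Q4→3; Q5→2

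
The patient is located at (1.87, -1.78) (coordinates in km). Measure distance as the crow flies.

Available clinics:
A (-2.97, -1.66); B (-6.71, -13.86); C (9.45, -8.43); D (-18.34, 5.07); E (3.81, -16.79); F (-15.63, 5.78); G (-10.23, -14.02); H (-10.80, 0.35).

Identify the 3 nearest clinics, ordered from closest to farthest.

A, C, H

Distances from (1.87, -1.78):
A: 4.84 km
B: 14.82 km
C: 10.08 km
D: 21.34 km
E: 15.13 km
F: 19.06 km
G: 17.21 km
H: 12.85 km
Sorted: A (4.84 km) < C (10.08 km) < H (12.85 km) < B (14.82 km) < E (15.13 km) < …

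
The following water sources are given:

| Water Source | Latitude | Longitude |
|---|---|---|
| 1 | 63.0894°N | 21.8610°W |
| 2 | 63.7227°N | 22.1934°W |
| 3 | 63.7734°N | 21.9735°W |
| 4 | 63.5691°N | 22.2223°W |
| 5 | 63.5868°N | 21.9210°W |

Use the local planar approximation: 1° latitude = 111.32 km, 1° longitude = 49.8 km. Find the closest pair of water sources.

2 and 3

Pairwise distances:
1–2: √((0.6333·111.32)² + (-0.3324·49.8)²) = √(4970.102797 + 274.019024) = 72.4163 km
1–3: √((0.6840·111.32)² + (-0.1125·49.8)²) = √(5797.738175 + 31.388006) = 76.3487 km
1–4: √((0.4797·111.32)² + (-0.3613·49.8)²) = √(2851.581787 + 323.738693) = 56.3500 km
1–5: √((0.4974·111.32)² + (-0.0600·49.8)²) = √(3065.899801 + 8.928144) = 55.4511 km
2–3: √((0.0507·111.32)² + (0.2199·49.8)²) = √(31.853878 + 119.924839) = 12.3199 km
2–4: √((-0.1536·111.32)² + (-0.0289·49.8)²) = √(292.367320 + 2.071354) = 17.1592 km
2–5: √((-0.1359·111.32)² + (0.2724·49.8)²) = √(228.868123 + 184.023333) = 20.3197 km
3–4: √((-0.2043·111.32)² + (-0.2488·49.8)²) = √(517.229312 + 153.518047) = 25.8988 km
3–5: √((-0.1866·111.32)² + (0.0525·49.8)²) = √(431.488946 + 6.835610) = 20.9362 km
4–5: √((0.0177·111.32)² + (0.3013·49.8)²) = √(3.882334 + 225.142222) = 15.1336 km
Closest pair: 2–3 at 12.3199 km.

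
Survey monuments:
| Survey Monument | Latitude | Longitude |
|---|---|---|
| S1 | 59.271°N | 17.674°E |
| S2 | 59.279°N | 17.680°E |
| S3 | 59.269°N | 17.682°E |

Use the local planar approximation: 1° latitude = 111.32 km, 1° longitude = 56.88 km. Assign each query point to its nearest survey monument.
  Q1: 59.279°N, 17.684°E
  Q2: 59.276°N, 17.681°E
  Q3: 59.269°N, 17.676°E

Q1 at 59.279°N, 17.684°E:
  S1: √((-0.008·111.32)² + (-0.010·56.88)²) = √(0.79310 + 0.32353) = 1.057 km
  S2: √((0.000·111.32)² + (-0.004·56.88)²) = √(0.00000 + 0.05177) = 0.228 km
  S3: √((-0.010·111.32)² + (-0.002·56.88)²) = √(1.23921 + 0.01294) = 1.119 km
  → nearest: S2 (0.228 km)
Q2 at 59.276°N, 17.681°E:
  S1: √((-0.005·111.32)² + (-0.007·56.88)²) = √(0.30980 + 0.15853) = 0.684 km
  S2: √((0.003·111.32)² + (-0.001·56.88)²) = √(0.11153 + 0.00324) = 0.339 km
  S3: √((-0.007·111.32)² + (0.001·56.88)²) = √(0.60721 + 0.00324) = 0.781 km
  → nearest: S2 (0.339 km)
Q3 at 59.269°N, 17.676°E:
  S1: √((0.002·111.32)² + (-0.002·56.88)²) = √(0.04957 + 0.01294) = 0.250 km
  S2: √((0.010·111.32)² + (0.004·56.88)²) = √(1.23921 + 0.05177) = 1.136 km
  S3: √((0.000·111.32)² + (0.006·56.88)²) = √(0.00000 + 0.11647) = 0.341 km
  → nearest: S1 (0.250 km)

Q1→S2; Q2→S2; Q3→S1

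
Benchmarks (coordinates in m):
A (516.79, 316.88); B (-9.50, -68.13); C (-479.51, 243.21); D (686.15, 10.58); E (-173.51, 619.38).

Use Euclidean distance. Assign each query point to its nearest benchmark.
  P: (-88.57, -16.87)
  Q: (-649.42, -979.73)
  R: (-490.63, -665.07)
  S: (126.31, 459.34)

P→B; Q→B; R→B; S→E

P at (-88.57, -16.87):
  A: 691.27 m
  B: 94.23 m
  C: 469.55 m
  D: 775.21 m
  E: 641.89 m
  → nearest: B (94.23 m)
Q at (-649.42, -979.73):
  A: 1743.92 m
  B: 1113.78 m
  C: 1234.69 m
  D: 1662.67 m
  E: 1668.43 m
  → nearest: B (1113.78 m)
R at (-490.63, -665.07):
  A: 1406.81 m
  B: 766.70 m
  C: 908.35 m
  D: 1356.95 m
  E: 1323.02 m
  → nearest: B (766.70 m)
S at (126.31, 459.34):
  A: 415.66 m
  B: 544.67 m
  C: 643.22 m
  D: 717.50 m
  E: 339.86 m
  → nearest: E (339.86 m)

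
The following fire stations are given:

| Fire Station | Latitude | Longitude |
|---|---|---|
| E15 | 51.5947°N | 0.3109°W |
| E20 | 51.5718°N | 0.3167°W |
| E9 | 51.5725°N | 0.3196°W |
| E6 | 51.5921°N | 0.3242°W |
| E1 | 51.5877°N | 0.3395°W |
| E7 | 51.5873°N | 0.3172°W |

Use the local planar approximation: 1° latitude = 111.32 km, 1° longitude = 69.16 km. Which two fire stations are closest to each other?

Pairwise distances:
E20–E9: 0.2152 km
E6–E7: 0.7210 km
E15–E7: 0.9319 km
E15–E6: 0.9643 km
E6–E1: 1.1660 km
E1–E7: 1.5429 km
E9–E7: 1.6559 km
E20–E7: 1.7258 km
E15–E1: 2.1259 km
E9–E1: 2.1811 km
E9–E6: 2.2049 km
E20–E6: 2.3186 km
E20–E1: 2.3705 km
E15–E9: 2.5435 km
E15–E20: 2.5806 km
Closest pair: E20–E9 at 0.2152 km.

E20 and E9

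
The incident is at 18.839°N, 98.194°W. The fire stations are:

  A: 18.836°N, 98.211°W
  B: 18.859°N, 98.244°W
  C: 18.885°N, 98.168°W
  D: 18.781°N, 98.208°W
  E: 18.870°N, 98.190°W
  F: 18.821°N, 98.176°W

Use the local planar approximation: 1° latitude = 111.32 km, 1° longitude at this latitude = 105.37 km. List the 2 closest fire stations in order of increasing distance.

Distances from 18.839°N, 98.194°W:
A: √((-0.003·111.32)² + (-0.017·105.37)²) = √(0.11153 + 3.20872) = 1.822 km
B: √((0.020·111.32)² + (-0.050·105.37)²) = √(4.95686 + 27.75709) = 5.720 km
C: √((0.046·111.32)² + (0.026·105.37)²) = √(26.22177 + 7.50552) = 5.808 km
D: √((-0.058·111.32)² + (-0.014·105.37)²) = √(41.68717 + 2.17616) = 6.623 km
E: √((0.031·111.32)² + (0.004·105.37)²) = √(11.90885 + 0.17765) = 3.477 km
F: √((-0.018·111.32)² + (0.018·105.37)²) = √(4.01505 + 3.59732) = 2.759 km
Sorted: A (1.822 km) < F (2.759 km) < E (3.477 km) < B (5.720 km) < …

A, F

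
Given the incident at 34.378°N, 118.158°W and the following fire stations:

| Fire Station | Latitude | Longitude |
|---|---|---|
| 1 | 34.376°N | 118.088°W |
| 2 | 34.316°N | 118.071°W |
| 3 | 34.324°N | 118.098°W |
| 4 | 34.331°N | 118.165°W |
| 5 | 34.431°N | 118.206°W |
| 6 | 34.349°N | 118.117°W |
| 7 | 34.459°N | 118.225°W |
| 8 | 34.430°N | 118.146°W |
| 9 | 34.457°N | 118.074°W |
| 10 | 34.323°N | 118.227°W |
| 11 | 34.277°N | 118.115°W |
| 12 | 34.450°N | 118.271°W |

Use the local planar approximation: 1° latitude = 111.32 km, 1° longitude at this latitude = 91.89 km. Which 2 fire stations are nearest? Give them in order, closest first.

6, 4

Distances from 34.378°N, 118.158°W:
1: √((-0.002·111.32)² + (0.070·91.89)²) = √(0.04957 + 41.37448) = 6.436 km
2: √((-0.062·111.32)² + (0.087·91.89)²) = √(47.63540 + 63.91091) = 10.562 km
3: √((-0.054·111.32)² + (0.060·91.89)²) = √(36.13549 + 30.39758) = 8.157 km
4: √((-0.047·111.32)² + (-0.007·91.89)²) = √(27.37424 + 0.41374) = 5.271 km
5: √((0.053·111.32)² + (-0.048·91.89)²) = √(34.80953 + 19.45445) = 7.366 km
6: √((-0.029·111.32)² + (0.041·91.89)²) = √(10.42179 + 14.19398) = 4.961 km
7: √((0.081·111.32)² + (-0.067·91.89)²) = √(81.30485 + 37.90409) = 10.918 km
8: √((0.052·111.32)² + (0.012·91.89)²) = √(33.50835 + 1.21590) = 5.893 km
9: √((0.079·111.32)² + (0.084·91.89)²) = √(77.33936 + 59.57926) = 11.701 km
10: √((-0.055·111.32)² + (-0.069·91.89)²) = √(37.48623 + 40.20080) = 8.814 km
11: √((-0.101·111.32)² + (0.043·91.89)²) = √(126.41224 + 15.61253) = 11.917 km
12: √((0.072·111.32)² + (-0.113·91.89)²) = √(64.24087 + 107.81853) = 13.117 km
Sorted: 6 (4.961 km) < 4 (5.271 km) < 8 (5.893 km) < 1 (6.436 km) < …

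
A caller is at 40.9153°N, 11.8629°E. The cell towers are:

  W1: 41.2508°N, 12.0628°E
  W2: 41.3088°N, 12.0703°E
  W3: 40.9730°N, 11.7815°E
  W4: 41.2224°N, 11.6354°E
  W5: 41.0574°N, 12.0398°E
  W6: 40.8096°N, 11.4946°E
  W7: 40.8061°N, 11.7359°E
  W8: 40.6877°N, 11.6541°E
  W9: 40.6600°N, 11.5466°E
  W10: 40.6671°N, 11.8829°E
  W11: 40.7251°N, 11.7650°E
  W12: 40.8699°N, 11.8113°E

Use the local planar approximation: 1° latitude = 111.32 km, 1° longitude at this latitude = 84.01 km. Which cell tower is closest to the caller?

W12

Distances from 40.9153°N, 11.8629°E:
W1: √((0.3355·111.32)² + (0.1999·84.01)²) = √(1394.862647 + 282.024967) = 40.9498 km
W2: √((0.3935·111.32)² + (0.2074·84.01)²) = √(1918.827212 + 303.584416) = 47.1425 km
W3: √((0.0577·111.32)² + (-0.0814·84.01)²) = √(41.257036 + 46.763906) = 9.3819 km
W4: √((0.3071·111.32)² + (-0.2275·84.01)²) = √(1168.708031 + 365.279056) = 39.1661 km
W5: √((0.1421·111.32)² + (0.1769·84.01)²) = √(250.227220 + 220.860289) = 21.7046 km
W6: √((-0.1057·111.32)² + (-0.3683·84.01)²) = √(138.451087 + 957.338241) = 33.1027 km
W7: √((-0.1092·111.32)² + (-0.1270·84.01)²) = √(147.771837 + 113.833322) = 16.1742 km
W8: √((-0.2276·111.32)² + (-0.2088·84.01)²) = √(641.934786 + 307.696785) = 30.8161 km
W9: √((-0.2553·111.32)² + (-0.3163·84.01)²) = √(807.696173 + 706.090475) = 38.9074 km
W10: √((-0.2482·111.32)² + (0.0200·84.01)²) = √(763.396122 + 2.823072) = 27.6807 km
W11: √((-0.1902·111.32)² + (-0.0979·84.01)²) = √(448.298639 + 67.643700) = 22.7144 km
W12: √((-0.0454·111.32)² + (-0.0516·84.01)²) = √(25.542188 + 18.791497) = 6.6584 km
Minimum: W12 at 6.6584 km.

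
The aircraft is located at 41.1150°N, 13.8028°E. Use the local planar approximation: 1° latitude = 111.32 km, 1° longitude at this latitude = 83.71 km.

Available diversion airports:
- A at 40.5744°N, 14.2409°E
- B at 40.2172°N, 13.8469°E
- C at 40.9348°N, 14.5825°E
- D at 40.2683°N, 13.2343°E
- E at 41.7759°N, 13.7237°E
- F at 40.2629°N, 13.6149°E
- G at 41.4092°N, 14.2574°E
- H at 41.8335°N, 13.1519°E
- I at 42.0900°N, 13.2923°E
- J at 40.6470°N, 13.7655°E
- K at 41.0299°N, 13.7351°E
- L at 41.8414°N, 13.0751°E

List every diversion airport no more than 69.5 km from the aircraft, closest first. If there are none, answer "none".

Distances from 41.1150°N, 13.8028°E:
A: 70.4735 km
B: 100.0113 km
C: 68.2818 km
D: 105.5872 km
E: 73.8688 km
F: 96.1510 km
G: 50.2069 km
H: 96.7789 km
I: 116.6468 km
J: 52.1912 km
K: 11.0391 km
L: 101.2400 km
Threshold 69.5 km: K (11.0391 km), G (50.2069 km), J (52.1912 km), C (68.2818 km) are within range.

K, G, J, C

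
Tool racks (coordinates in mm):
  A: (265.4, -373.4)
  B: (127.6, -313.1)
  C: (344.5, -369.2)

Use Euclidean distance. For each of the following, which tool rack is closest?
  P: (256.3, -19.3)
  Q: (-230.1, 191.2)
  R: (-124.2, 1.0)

P→B; Q→B; R→B

P at (256.3, -19.3):
  A: 354.2 mm
  B: 320.8 mm
  C: 360.8 mm
  → nearest: B (320.8 mm)
Q at (-230.1, 191.2):
  A: 751.2 mm
  B: 618.3 mm
  C: 802.6 mm
  → nearest: B (618.3 mm)
R at (-124.2, 1.0):
  A: 540.3 mm
  B: 402.6 mm
  C: 597.3 mm
  → nearest: B (402.6 mm)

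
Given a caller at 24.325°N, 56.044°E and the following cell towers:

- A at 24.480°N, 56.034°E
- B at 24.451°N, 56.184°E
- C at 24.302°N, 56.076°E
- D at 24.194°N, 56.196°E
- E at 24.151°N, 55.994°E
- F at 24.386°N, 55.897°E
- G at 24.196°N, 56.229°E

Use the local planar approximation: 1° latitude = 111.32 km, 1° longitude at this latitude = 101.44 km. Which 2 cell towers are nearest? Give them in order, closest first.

C, F

Distances from 24.325°N, 56.044°E:
A: 17.284 km
B: 19.961 km
C: 4.134 km
D: 21.223 km
E: 20.023 km
F: 16.385 km
G: 23.630 km
Sorted: C (4.134 km) < F (16.385 km) < A (17.284 km) < B (19.961 km) < …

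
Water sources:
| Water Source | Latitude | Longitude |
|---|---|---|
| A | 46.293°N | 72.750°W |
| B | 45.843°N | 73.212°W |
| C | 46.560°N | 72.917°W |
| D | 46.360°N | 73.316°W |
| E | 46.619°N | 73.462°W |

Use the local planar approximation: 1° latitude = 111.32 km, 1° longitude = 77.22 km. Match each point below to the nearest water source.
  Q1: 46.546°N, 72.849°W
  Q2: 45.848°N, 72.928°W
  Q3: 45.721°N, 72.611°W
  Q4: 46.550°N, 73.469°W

Q1→C; Q2→B; Q3→B; Q4→E

Q1 at 46.546°N, 72.849°W:
  A: 29.183 km
  B: 83.127 km
  C: 5.477 km
  D: 41.583 km
  E: 48.028 km
  → nearest: C (5.477 km)
Q2 at 45.848°N, 72.928°W:
  A: 51.409 km
  B: 21.938 km
  C: 79.264 km
  D: 64.391 km
  E: 95.220 km
  → nearest: B (21.938 km)
Q3 at 45.721°N, 72.611°W:
  A: 64.573 km
  B: 48.356 km
  C: 96.340 km
  D: 89.575 km
  E: 119.630 km
  → nearest: B (48.356 km)
Q4 at 46.550°N, 73.469°W:
  A: 62.459 km
  B: 81.167 km
  C: 42.640 km
  D: 24.227 km
  E: 7.700 km
  → nearest: E (7.700 km)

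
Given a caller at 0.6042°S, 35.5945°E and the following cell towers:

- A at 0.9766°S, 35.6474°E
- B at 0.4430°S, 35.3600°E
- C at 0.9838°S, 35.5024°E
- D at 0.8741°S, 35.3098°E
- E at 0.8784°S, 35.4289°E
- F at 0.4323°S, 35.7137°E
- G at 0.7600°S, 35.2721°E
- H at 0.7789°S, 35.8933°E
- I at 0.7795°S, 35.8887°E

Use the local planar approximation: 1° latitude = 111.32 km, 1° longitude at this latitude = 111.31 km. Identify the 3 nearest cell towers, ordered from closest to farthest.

F, B, E

Distances from 0.6042°S, 35.5945°E:
A: √((-0.3724·111.32)² + (0.0529·111.31)²) = √(1718.564118 + 34.672065) = 41.8717 km
B: √((0.1612·111.32)² + (-0.2345·111.31)²) = √(322.015273 + 681.324584) = 31.6755 km
C: √((-0.3796·111.32)² + (-0.0921·111.31)²) = √(1785.660134 + 105.096348) = 43.4828 km
D: √((-0.2699·111.32)² + (-0.2847·111.31)²) = √(902.718129 + 1004.253375) = 43.6689 km
E: √((-0.2742·111.32)² + (-0.1656·111.31)²) = √(931.711157 + 339.773130) = 35.6579 km
F: √((0.1719·111.32)² + (0.1192·111.31)²) = √(366.182975 + 176.043857) = 23.2858 km
G: √((-0.1558·111.32)² + (-0.3224·111.31)²) = √(300.802403 + 1287.829686) = 39.8576 km
H: √((-0.1747·111.32)² + (0.2988·111.31)²) = √(378.209301 + 1106.189551) = 38.5279 km
I: √((-0.1753·111.32)² + (0.2942·111.31)²) = √(380.811651 + 1072.392338) = 38.1209 km
Sorted: F (23.2858 km) < B (31.6755 km) < E (35.6579 km) < I (38.1209 km) < H (38.5279 km) < …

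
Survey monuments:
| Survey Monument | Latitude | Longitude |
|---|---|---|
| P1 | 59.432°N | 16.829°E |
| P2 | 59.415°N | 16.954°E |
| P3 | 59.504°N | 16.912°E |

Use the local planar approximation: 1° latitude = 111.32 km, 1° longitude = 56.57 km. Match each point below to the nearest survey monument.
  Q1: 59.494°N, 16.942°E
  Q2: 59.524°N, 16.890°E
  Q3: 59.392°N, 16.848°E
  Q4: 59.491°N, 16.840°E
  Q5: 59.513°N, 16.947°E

Q1→P3; Q2→P3; Q3→P1; Q4→P3; Q5→P3

Q1 at 59.494°N, 16.942°E:
  P1: √((-0.062·111.32)² + (-0.113·56.57)²) = √(47.63540 + 40.86291) = 9.407 km
  P2: √((-0.079·111.32)² + (0.012·56.57)²) = √(77.33936 + 0.46082) = 8.820 km
  P3: √((0.010·111.32)² + (-0.030·56.57)²) = √(1.23921 + 2.88015) = 2.030 km
  → nearest: P3 (2.030 km)
Q2 at 59.524°N, 16.890°E:
  P1: √((-0.092·111.32)² + (-0.061·56.57)²) = √(104.88709 + 11.90781) = 10.807 km
  P2: √((-0.109·111.32)² + (0.064·56.57)²) = √(147.23104 + 13.10788) = 12.663 km
  P3: √((-0.020·111.32)² + (0.022·56.57)²) = √(4.95686 + 1.54888) = 2.551 km
  → nearest: P3 (2.551 km)
Q3 at 59.392°N, 16.848°E:
  P1: √((0.040·111.32)² + (-0.019·56.57)²) = √(19.82743 + 1.15526) = 4.581 km
  P2: √((0.023·111.32)² + (0.106·56.57)²) = √(6.55544 + 35.95705) = 6.520 km
  P3: √((0.112·111.32)² + (0.064·56.57)²) = √(155.44703 + 13.10788) = 12.983 km
  → nearest: P1 (4.581 km)
Q4 at 59.491°N, 16.840°E:
  P1: √((-0.059·111.32)² + (-0.011·56.57)²) = √(43.13705 + 0.38722) = 6.597 km
  P2: √((-0.076·111.32)² + (0.114·56.57)²) = √(71.57701 + 41.58934) = 10.638 km
  P3: √((0.013·111.32)² + (0.072·56.57)²) = √(2.09427 + 16.58965) = 4.322 km
  → nearest: P3 (4.322 km)
Q5 at 59.513°N, 16.947°E:
  P1: √((-0.081·111.32)² + (-0.118·56.57)²) = √(81.30485 + 44.55910) = 11.219 km
  P2: √((-0.098·111.32)² + (0.007·56.57)²) = √(119.01414 + 0.15681) = 10.917 km
  P3: √((-0.009·111.32)² + (-0.035·56.57)²) = √(1.00376 + 3.92020) = 2.219 km
  → nearest: P3 (2.219 km)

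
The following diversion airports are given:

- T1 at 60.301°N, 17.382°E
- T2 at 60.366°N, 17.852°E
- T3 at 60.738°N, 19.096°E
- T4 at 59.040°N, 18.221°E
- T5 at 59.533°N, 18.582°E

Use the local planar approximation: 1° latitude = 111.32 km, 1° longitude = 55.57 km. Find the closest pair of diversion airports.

Pairwise distances:
T1–T2: 27.102 km
T1–T3: 106.951 km
T1–T4: 147.915 km
T1–T5: 108.425 km
T2–T3: 80.584 km
T2–T4: 149.028 km
T2–T5: 101.215 km
T3–T4: 195.175 km
T3–T5: 137.148 km
T4–T5: 58.432 km
Closest pair: T1–T2 at 27.102 km.

T1 and T2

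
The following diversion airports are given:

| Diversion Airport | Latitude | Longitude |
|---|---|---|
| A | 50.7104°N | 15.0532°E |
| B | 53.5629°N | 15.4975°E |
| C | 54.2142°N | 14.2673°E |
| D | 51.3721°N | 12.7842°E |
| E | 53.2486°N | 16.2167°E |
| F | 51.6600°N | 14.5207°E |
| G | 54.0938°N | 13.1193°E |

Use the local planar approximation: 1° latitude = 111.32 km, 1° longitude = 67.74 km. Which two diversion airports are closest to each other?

B and E

Pairwise distances:
A–B: 318.9634 km
A–C: 393.6594 km
A–D: 170.4411 km
A–E: 293.3390 km
A–F: 111.6944 km
A–G: 398.7723 km
B–C: 110.4588 km
B–D: 305.3841 km
B–E: 59.9804 km
B–F: 221.9247 km
B–G: 171.5977 km
C–D: 331.9506 km
C–E: 170.2705 km
C–F: 284.8512 km
C–G: 78.9121 km
D–E: 312.5704 km
D–F: 121.9183 km
D–G: 303.8288 km
E–F: 210.8849 km
E–G: 229.9479 km
F–G: 287.0806 km
Closest pair: B–E at 59.9804 km.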